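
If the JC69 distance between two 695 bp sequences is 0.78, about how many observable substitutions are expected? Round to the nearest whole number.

337

Invert JC69: p = (3/4)(1 − e^(−4d/3)) = 0.75 × (1 − e^(-1.04)) = 0.75 × (1 − 0.353455) = 0.484909.
Expected differing sites = pL ≈ 0.484909 × 695 = 337.011755 ≈ 337.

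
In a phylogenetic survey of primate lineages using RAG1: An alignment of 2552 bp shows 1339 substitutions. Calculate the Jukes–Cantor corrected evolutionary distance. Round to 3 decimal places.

0.902

p = 1339/2552 ≈ 0.524687.
d = −(3/4) ln(1 − 4p/3) = −0.75 ln(1 − 0.699583) = −0.75 ln(0.300417)
  = −0.75 × (-1.202584) = 0.901938 substitutions/site.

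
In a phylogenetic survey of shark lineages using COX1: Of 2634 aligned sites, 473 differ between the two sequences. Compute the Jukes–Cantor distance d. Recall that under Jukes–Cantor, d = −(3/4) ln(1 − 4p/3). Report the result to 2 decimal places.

0.21

p = 473/2634 ≈ 0.179575.
d = −(3/4) ln(1 − 4p/3) = −0.75 ln(1 − 0.239433) = −0.75 ln(0.760567)
  = −0.75 × (-0.273691) = 0.205268 substitutions/site.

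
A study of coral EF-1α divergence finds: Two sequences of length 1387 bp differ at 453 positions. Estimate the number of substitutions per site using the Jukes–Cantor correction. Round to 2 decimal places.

0.43

p = 453/1387 ≈ 0.326604.
d = −(3/4) ln(1 − 4p/3) = −0.75 ln(1 − 0.435472) = −0.75 ln(0.564528)
  = −0.75 × (-0.571765) = 0.428824 substitutions/site.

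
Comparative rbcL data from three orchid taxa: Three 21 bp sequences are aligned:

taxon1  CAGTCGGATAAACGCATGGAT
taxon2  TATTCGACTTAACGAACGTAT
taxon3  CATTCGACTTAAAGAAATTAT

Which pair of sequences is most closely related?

taxon1–taxon2: 8/21 differ, p = 0.381, d = 0.532.
taxon1–taxon3: 9/21 differ, p = 0.429, d = 0.635.
taxon2–taxon3: 4/21 differ, p = 0.190, d = 0.220.
The smallest distance is between taxon2 and taxon3.

taxon2 and taxon3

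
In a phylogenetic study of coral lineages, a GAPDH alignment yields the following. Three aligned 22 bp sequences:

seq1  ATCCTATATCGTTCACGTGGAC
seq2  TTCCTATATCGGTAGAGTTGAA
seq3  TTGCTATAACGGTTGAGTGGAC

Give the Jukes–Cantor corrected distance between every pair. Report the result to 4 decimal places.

seq1–seq2: 7/22 sites differ → p ≈ 0.318182, d = −0.75 ln(1 − 0.424243) = 0.414052 ≈ 0.4141.
seq1–seq3: 7/22 sites differ → p ≈ 0.318182, d = −0.75 ln(1 − 0.424243) = 0.414052 ≈ 0.4141.
seq2–seq3: 5/22 sites differ → p ≈ 0.227273, d = −0.75 ln(1 − 0.303031) = 0.270761 ≈ 0.2708.

d(seq1,seq2) = 0.4141, d(seq1,seq3) = 0.4141, d(seq2,seq3) = 0.2708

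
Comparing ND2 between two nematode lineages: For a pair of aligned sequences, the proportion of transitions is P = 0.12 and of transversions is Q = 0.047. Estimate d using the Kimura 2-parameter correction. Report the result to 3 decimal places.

0.194

Under the Kimura two-parameter model, d = −½ ln(1 − 2P − Q) − ¼ ln(1 − 2Q).
1 − 2P − Q = 0.713, giving −½ ln(0.713) = 0.169137.
1 − 2Q = 0.906, giving −¼ ln(0.906) = 0.024679.
d = 0.169137 + 0.024679 = 0.193816.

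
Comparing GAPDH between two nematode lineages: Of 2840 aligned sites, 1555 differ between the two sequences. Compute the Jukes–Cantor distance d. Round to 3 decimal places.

0.982

p = 1555/2840 ≈ 0.547535.
d = −(3/4) ln(1 − 4p/3) = −0.75 ln(1 − 0.730047) = −0.75 ln(0.269953)
  = −0.75 × (-1.309507) = 0.982130 substitutions/site.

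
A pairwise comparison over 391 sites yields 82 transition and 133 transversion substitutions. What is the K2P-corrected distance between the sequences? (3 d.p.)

0.998

P = 82/391 ≈ 0.209719 and Q = 133/391 ≈ 0.340153.
Under the Kimura two-parameter model, d = −½ ln(1 − 2P − Q) − ¼ ln(1 − 2Q).
1 − 2P − Q = 0.240409, giving −½ ln(0.240409) = 0.712707.
1 − 2Q = 0.319694, giving −¼ ln(0.319694) = 0.285098.
d = 0.712707 + 0.285098 = 0.997805.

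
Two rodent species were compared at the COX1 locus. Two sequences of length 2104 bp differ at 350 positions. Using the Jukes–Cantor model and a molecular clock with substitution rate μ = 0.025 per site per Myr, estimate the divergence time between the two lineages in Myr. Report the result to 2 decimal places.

3.76

p = 350/2104 ≈ 0.16635.
d = −(3/4) ln(1 − 4p/3) = −0.75 ln(1 − 0.2218) = −0.75 ln(0.7782)
  = −0.75 × (-0.250772) = 0.188079 substitutions/site.
Under a molecular clock d = 2μt, so t = d/(2μ) = 0.188079 / (2 × 0.025) = 3.76 Myr.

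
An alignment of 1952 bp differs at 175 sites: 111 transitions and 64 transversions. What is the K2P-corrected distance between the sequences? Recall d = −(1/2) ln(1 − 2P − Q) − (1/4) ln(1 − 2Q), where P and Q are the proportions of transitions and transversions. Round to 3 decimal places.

P = 111/1952 ≈ 0.056865 and Q = 64/1952 ≈ 0.032787.
Under the Kimura two-parameter model, d = −½ ln(1 − 2P − Q) − ¼ ln(1 − 2Q).
1 − 2P − Q = 0.853483, giving −½ ln(0.853483) = 0.079215.
1 − 2Q = 0.934426, giving −¼ ln(0.934426) = 0.016956.
d = 0.079215 + 0.016956 = 0.096171.

0.096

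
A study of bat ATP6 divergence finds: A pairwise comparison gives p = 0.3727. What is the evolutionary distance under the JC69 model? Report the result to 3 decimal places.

0.515

d = −(3/4) ln(1 − 4p/3) = −0.75 ln(1 − 0.496933) = −0.75 ln(0.503067)
  = −0.75 × (-0.687032) = 0.515274 substitutions/site.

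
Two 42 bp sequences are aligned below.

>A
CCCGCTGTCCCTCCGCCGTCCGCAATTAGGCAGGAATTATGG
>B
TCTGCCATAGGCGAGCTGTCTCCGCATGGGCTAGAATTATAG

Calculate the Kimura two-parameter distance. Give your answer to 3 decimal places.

0.810

Of 42 sites, 11 differences are transitions and 9 are transversions, so P = 11/42 ≈ 0.261905 and Q = 9/42 ≈ 0.214286.
Under the Kimura two-parameter model, d = −½ ln(1 − 2P − Q) − ¼ ln(1 − 2Q).
1 − 2P − Q = 0.261904, giving −½ ln(0.261904) = 0.669889.
1 − 2Q = 0.571428, giving −¼ ln(0.571428) = 0.139904.
d = 0.669889 + 0.139904 = 0.809793.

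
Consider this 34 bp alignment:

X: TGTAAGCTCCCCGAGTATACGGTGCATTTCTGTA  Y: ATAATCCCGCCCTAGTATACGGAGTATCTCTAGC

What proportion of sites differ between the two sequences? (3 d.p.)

The sequences differ at 14 of 34 positions.
p = 14/34 = 0.411764… ≈ 0.412 (to 3 d.p.).

0.412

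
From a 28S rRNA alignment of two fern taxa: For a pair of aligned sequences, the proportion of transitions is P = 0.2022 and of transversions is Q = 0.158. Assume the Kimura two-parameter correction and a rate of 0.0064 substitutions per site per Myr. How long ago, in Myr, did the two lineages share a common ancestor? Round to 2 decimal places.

Under the Kimura two-parameter model, d = −½ ln(1 − 2P − Q) − ¼ ln(1 − 2Q).
1 − 2P − Q = 0.4376, giving −½ ln(0.4376) = 0.413225.
1 − 2Q = 0.684, giving −¼ ln(0.684) = 0.094949.
d = 0.413225 + 0.094949 = 0.508174.
Under a molecular clock d = 2μt, so t = d/(2μ) = 0.508174 / (2 × 0.0064) = 39.70 Myr.

39.70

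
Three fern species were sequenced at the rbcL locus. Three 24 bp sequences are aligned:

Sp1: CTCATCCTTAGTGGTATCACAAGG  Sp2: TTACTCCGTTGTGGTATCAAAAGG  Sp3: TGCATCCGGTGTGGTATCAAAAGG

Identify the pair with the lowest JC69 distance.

Sp1–Sp2: 6/24 differ, p = 0.250, d = 0.304.
Sp1–Sp3: 6/24 differ, p = 0.250, d = 0.304.
Sp2–Sp3: 4/24 differ, p = 0.167, d = 0.188.
The smallest distance is between Sp2 and Sp3.

Sp2 and Sp3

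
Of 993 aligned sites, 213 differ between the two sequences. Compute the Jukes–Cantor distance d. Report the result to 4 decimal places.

p = 213/993 ≈ 0.214502.
d = −(3/4) ln(1 − 4p/3) = −0.75 ln(1 − 0.286003) = −0.75 ln(0.713997)
  = −0.75 × (-0.336877) = 0.252658 substitutions/site.

0.2527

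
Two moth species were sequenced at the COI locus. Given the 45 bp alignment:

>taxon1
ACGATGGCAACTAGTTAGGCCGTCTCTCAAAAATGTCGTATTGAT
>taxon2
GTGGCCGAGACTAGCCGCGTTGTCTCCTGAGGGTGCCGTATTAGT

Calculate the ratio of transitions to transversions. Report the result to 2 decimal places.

6.33

Transitions are A↔G and C↔T; transversions are all other mismatches.
Transitions: 19. Transversions: 3.
R = 19/3 = 6.333333… ≈ 6.33 (to 2 d.p.).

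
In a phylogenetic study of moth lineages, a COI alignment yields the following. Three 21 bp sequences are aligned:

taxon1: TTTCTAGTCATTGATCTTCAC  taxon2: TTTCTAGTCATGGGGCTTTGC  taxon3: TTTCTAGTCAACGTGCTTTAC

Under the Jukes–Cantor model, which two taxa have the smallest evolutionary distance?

taxon2 and taxon3

taxon1–taxon2: 5/21 differ, p = 0.238, d = 0.286.
taxon1–taxon3: 5/21 differ, p = 0.238, d = 0.286.
taxon2–taxon3: 4/21 differ, p = 0.190, d = 0.220.
The smallest distance is between taxon2 and taxon3.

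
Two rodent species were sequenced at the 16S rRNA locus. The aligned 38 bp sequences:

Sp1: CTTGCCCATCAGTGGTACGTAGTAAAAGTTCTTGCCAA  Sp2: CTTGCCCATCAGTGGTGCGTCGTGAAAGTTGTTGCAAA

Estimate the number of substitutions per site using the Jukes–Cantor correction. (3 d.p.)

0.145

The sequences differ at 5 of 38 sites (17, 21, 24, 31, 36), so p = 5/38 ≈ 0.131579.
d = −(3/4) ln(1 − 4p/3) = −0.75 ln(1 − 0.175439) = −0.75 ln(0.824561)
  = −0.75 × (-0.192904) = 0.144678 substitutions/site.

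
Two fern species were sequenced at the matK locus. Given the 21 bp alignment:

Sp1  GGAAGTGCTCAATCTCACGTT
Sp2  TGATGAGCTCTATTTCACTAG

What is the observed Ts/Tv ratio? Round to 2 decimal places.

Transitions are A↔G and C↔T; transversions are all other mismatches.
Transitions: 1. Transversions: 7.
R = 1/7 = 0.142857… ≈ 0.14 (to 2 d.p.).

0.14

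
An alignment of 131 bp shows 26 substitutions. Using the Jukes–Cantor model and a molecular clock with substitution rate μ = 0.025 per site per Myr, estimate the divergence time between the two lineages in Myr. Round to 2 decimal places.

4.61

p = 26/131 ≈ 0.198473.
d = −(3/4) ln(1 − 4p/3) = −0.75 ln(1 − 0.264631) = −0.75 ln(0.735369)
  = −0.75 × (-0.307383) = 0.230537 substitutions/site.
Under a molecular clock d = 2μt, so t = d/(2μ) = 0.230537 / (2 × 0.025) = 4.61 Myr.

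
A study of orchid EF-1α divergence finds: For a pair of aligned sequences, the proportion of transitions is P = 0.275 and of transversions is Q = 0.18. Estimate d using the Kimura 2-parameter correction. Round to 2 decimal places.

Under the Kimura two-parameter model, d = −½ ln(1 − 2P − Q) − ¼ ln(1 − 2Q).
1 − 2P − Q = 0.27, giving −½ ln(0.27) = 0.654667.
1 − 2Q = 0.64, giving −¼ ln(0.64) = 0.111572.
d = 0.654667 + 0.111572 = 0.766239.

0.77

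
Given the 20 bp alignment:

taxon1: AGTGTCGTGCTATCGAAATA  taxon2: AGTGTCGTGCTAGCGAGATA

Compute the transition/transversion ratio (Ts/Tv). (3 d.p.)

Transitions are A↔G and C↔T; transversions are all other mismatches.
Transitions: 1. Transversions: 1.
R = 1/1 = 1.000.

1.000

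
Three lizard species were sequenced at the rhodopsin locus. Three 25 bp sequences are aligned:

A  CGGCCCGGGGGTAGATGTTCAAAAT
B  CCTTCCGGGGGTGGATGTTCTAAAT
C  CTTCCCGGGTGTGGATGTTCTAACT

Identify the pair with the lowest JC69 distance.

B and C

A–B: 5/25 differ, p = 0.200, d = 0.233.
A–C: 6/25 differ, p = 0.240, d = 0.289.
B–C: 4/25 differ, p = 0.160, d = 0.180.
The smallest distance is between B and C.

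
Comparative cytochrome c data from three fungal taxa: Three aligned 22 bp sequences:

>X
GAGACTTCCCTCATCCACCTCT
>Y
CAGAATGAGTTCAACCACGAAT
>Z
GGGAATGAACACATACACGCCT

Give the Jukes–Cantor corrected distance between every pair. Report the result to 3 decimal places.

d(X,Y) = 0.699, d(X,Z) = 0.591, d(Y,Z) = 0.591

X–Y: 10/22 sites differ → p ≈ 0.454545, d = −0.75 ln(1 − 0.60606) = 0.698667 ≈ 0.699.
X–Z: 9/22 sites differ → p ≈ 0.409091, d = −0.75 ln(1 − 0.545455) = 0.591344 ≈ 0.591.
Y–Z: 9/22 sites differ → p ≈ 0.409091, d = −0.75 ln(1 − 0.545455) = 0.591344 ≈ 0.591.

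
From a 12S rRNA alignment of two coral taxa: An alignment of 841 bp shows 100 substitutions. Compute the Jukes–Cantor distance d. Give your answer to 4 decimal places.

p = 100/841 ≈ 0.118906.
d = −(3/4) ln(1 − 4p/3) = −0.75 ln(1 − 0.158541) = −0.75 ln(0.841459)
  = −0.75 × (-0.172618) = 0.129464 substitutions/site.

0.1295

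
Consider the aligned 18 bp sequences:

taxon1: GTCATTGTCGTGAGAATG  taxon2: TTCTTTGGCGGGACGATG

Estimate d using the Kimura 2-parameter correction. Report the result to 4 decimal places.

Of 18 sites, 1 differences are transitions and 5 are transversions, so P = 1/18 ≈ 0.055556 and Q = 5/18 ≈ 0.277778.
Under the Kimura two-parameter model, d = −½ ln(1 − 2P − Q) − ¼ ln(1 − 2Q).
1 − 2P − Q = 0.61111, giving −½ ln(0.61111) = 0.246239.
1 − 2Q = 0.444444, giving −¼ ln(0.444444) = 0.202733.
d = 0.246239 + 0.202733 = 0.448972.

0.4490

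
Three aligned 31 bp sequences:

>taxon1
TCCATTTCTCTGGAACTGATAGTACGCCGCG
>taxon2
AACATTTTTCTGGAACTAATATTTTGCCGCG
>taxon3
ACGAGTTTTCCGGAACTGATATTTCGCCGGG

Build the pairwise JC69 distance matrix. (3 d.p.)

taxon1–taxon2: 7/31 sites differ → p ≈ 0.225806, d = −0.75 ln(1 − 0.301075) = 0.268659 ≈ 0.269.
taxon1–taxon3: 8/31 sites differ → p ≈ 0.258065, d = −0.75 ln(1 − 0.344087) = 0.316295 ≈ 0.316.
taxon2–taxon3: 7/31 sites differ → p ≈ 0.225806, d = −0.75 ln(1 − 0.301075) = 0.268659 ≈ 0.269.

d(taxon1,taxon2) = 0.269, d(taxon1,taxon3) = 0.316, d(taxon2,taxon3) = 0.269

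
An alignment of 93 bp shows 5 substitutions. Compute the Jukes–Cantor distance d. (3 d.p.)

0.056

p = 5/93 ≈ 0.053763.
d = −(3/4) ln(1 − 4p/3) = −0.75 ln(1 − 0.071684) = −0.75 ln(0.928316)
  = −0.75 × (-0.074383) = 0.055787 substitutions/site.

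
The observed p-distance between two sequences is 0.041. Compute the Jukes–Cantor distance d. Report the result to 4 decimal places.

d = −(3/4) ln(1 − 4p/3) = −0.75 ln(1 − 0.054667) = −0.75 ln(0.945333)
  = −0.75 × (-0.056218) = 0.042164 substitutions/site.

0.0422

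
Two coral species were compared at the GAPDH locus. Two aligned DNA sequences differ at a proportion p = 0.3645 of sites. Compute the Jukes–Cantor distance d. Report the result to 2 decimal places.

0.50

d = −(3/4) ln(1 − 4p/3) = −0.75 ln(1 − 0.486) = −0.75 ln(0.514)
  = −0.75 × (-0.665532) = 0.499149 substitutions/site.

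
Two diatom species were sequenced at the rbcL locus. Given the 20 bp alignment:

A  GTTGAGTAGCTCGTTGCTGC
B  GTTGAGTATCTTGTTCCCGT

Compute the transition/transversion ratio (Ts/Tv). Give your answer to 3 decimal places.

1.500

Transitions are A↔G and C↔T; transversions are all other mismatches.
Transitions: 3. Transversions: 2.
R = 3/2 = 1.500.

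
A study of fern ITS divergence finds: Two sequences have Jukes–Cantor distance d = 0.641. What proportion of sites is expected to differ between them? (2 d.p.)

p = (3/4)(1 − e^(−4d/3)) = 0.75 × (1 − e^(-0.854667)) = 0.75 × (1 − 0.425425) = 0.430931.

0.43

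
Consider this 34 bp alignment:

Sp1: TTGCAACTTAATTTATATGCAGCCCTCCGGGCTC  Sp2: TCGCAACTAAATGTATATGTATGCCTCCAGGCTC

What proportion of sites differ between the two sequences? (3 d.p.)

0.206

The sequences differ at 7 of 34 positions (sites 2, 9, 13, 20, 22, 23, 29).
p = 7/34 = 0.205882… ≈ 0.206 (to 3 d.p.).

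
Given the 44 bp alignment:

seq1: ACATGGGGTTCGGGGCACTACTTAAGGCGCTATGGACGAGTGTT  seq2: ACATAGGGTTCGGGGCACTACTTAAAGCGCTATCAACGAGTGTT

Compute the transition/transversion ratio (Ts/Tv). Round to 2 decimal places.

3.00

Transitions are A↔G and C↔T; transversions are all other mismatches.
Transitions: 3. Transversions: 1.
R = 3/1 = 3.00.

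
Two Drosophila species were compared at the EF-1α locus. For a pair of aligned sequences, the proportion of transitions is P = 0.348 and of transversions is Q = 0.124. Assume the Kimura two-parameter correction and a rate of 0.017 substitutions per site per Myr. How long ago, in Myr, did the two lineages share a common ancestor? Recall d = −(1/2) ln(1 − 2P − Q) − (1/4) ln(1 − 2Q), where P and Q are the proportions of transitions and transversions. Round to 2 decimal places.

Under the Kimura two-parameter model, d = −½ ln(1 − 2P − Q) − ¼ ln(1 − 2Q).
1 − 2P − Q = 0.18, giving −½ ln(0.18) = 0.857399.
1 − 2Q = 0.752, giving −¼ ln(0.752) = 0.071255.
d = 0.857399 + 0.071255 = 0.928654.
Under a molecular clock d = 2μt, so t = d/(2μ) = 0.928654 / (2 × 0.017) = 27.31 Myr.

27.31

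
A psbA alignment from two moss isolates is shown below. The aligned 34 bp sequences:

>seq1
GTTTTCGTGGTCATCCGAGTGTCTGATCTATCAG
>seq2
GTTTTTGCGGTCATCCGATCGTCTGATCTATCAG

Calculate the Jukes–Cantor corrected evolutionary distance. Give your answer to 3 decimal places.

0.128

The sequences differ at 4 of 34 sites (6, 8, 19, 20), so p = 4/34 ≈ 0.117647.
d = −(3/4) ln(1 − 4p/3) = −0.75 ln(1 − 0.156863) = −0.75 ln(0.843137)
  = −0.75 × (-0.170626) = 0.127970 substitutions/site.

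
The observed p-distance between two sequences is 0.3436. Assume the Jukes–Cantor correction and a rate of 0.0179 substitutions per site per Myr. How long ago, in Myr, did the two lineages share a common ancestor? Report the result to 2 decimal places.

d = −(3/4) ln(1 − 4p/3) = −0.75 ln(1 − 0.458133) = −0.75 ln(0.541867)
  = −0.75 × (-0.612735) = 0.459551 substitutions/site.
Under a molecular clock d = 2μt, so t = d/(2μ) = 0.459551 / (2 × 0.0179) = 12.84 Myr.

12.84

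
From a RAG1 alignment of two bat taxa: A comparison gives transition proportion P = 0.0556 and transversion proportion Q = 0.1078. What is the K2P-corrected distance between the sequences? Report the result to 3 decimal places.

Under the Kimura two-parameter model, d = −½ ln(1 − 2P − Q) − ¼ ln(1 − 2Q).
1 − 2P − Q = 0.781, giving −½ ln(0.781) = 0.123590.
1 − 2Q = 0.7844, giving −¼ ln(0.7844) = 0.060709.
d = 0.123590 + 0.060709 = 0.184299.

0.184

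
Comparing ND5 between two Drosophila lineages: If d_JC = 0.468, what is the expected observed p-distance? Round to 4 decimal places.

0.3482

p = (3/4)(1 − e^(−4d/3)) = 0.75 × (1 − e^(-0.624)) = 0.75 × (1 − 0.535797) = 0.348152.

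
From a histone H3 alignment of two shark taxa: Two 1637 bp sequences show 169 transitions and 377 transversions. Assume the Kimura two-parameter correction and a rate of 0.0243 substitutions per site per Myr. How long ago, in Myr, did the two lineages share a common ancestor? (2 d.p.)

9.08

P = 169/1637 ≈ 0.103238 and Q = 377/1637 ≈ 0.230299.
Under the Kimura two-parameter model, d = −½ ln(1 − 2P − Q) − ¼ ln(1 − 2Q).
1 − 2P − Q = 0.563225, giving −½ ln(0.563225) = 0.287038.
1 − 2Q = 0.539402, giving −¼ ln(0.539402) = 0.154324.
d = 0.287038 + 0.154324 = 0.441362.
Under a molecular clock d = 2μt, so t = d/(2μ) = 0.441362 / (2 × 0.0243) = 9.08 Myr.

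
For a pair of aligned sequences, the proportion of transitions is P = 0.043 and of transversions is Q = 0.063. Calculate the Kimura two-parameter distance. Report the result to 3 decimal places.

Under the Kimura two-parameter model, d = −½ ln(1 − 2P − Q) − ¼ ln(1 − 2Q).
1 − 2P − Q = 0.851, giving −½ ln(0.851) = 0.080672.
1 − 2Q = 0.874, giving −¼ ln(0.874) = 0.033669.
d = 0.080672 + 0.033669 = 0.114341.

0.114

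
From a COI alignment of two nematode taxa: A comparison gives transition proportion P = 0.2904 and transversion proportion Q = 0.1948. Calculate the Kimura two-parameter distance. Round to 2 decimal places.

Under the Kimura two-parameter model, d = −½ ln(1 − 2P − Q) − ¼ ln(1 − 2Q).
1 − 2P − Q = 0.2244, giving −½ ln(0.2244) = 0.747163.
1 − 2Q = 0.6104, giving −¼ ln(0.6104) = 0.123410.
d = 0.747163 + 0.123410 = 0.870573.

0.87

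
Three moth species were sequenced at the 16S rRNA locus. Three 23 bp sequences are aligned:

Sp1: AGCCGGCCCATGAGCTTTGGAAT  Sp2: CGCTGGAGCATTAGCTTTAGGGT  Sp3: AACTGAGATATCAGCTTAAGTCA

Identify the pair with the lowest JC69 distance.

Sp1–Sp2: 8/23 differ, p = 0.348, d = 0.467.
Sp1–Sp3: 12/23 differ, p = 0.522, d = 0.892.
Sp2–Sp3: 11/23 differ, p = 0.478, d = 0.761.
The smallest distance is between Sp1 and Sp2.

Sp1 and Sp2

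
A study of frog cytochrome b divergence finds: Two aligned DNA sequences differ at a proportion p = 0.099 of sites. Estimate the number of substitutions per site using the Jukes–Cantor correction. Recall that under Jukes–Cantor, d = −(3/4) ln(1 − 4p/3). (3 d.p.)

d = −(3/4) ln(1 − 4p/3) = −0.75 ln(1 − 0.132) = −0.75 ln(0.868)
  = −0.75 × (-0.141564) = 0.106173 substitutions/site.

0.106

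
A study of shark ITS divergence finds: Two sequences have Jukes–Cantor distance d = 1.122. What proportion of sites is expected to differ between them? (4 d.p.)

p = (3/4)(1 − e^(−4d/3)) = 0.75 × (1 − e^(-1.496)) = 0.75 × (1 − 0.224024) = 0.581982.

0.5820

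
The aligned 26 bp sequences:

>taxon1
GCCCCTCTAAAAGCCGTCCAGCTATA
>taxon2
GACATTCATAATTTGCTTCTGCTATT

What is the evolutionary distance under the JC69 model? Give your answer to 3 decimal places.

0.824

The sequences differ at 13 of 26 sites, so p = 13/26 = 0.5.
d = −(3/4) ln(1 − 4p/3) = −0.75 ln(1 − 0.666667) = −0.75 ln(0.333333)
  = −0.75 × (-1.098613) = 0.823960 substitutions/site.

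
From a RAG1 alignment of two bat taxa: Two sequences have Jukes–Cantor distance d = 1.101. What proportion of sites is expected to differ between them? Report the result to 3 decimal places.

0.577

p = (3/4)(1 − e^(−4d/3)) = 0.75 × (1 − e^(-1.468)) = 0.75 × (1 − 0.230386) = 0.577211.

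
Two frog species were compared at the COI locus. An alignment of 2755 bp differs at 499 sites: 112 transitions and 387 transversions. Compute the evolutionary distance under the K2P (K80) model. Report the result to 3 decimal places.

P = 112/2755 ≈ 0.040653 and Q = 387/2755 ≈ 0.140472.
Under the Kimura two-parameter model, d = −½ ln(1 − 2P − Q) − ¼ ln(1 − 2Q).
1 − 2P − Q = 0.778222, giving −½ ln(0.778222) = 0.125372.
1 − 2Q = 0.719056, giving −¼ ln(0.719056) = 0.082454.
d = 0.125372 + 0.082454 = 0.207826.

0.208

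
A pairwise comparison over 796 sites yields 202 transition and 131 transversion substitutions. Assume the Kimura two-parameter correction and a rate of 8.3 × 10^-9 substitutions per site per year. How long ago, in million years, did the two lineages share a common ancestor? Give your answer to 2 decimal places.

P = 202/796 ≈ 0.253769 and Q = 131/796 ≈ 0.164573.
Under the Kimura two-parameter model, d = −½ ln(1 − 2P − Q) − ¼ ln(1 − 2Q).
1 − 2P − Q = 0.327889, giving −½ ln(0.327889) = 0.557540.
1 − 2Q = 0.670854, giving −¼ ln(0.670854) = 0.099801.
d = 0.557540 + 0.099801 = 0.657341.
Under a molecular clock d = 2μt, so t = d/(2μ) = 0.657341 / (2 × 8.3 × 10^-9) = 39.60 million years.

39.60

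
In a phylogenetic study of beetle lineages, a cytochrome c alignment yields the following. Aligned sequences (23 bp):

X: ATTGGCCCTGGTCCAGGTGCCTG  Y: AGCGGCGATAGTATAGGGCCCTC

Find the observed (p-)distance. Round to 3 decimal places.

The sequences differ at 10 of 23 positions (sites 2, 3, 7, 8, 10, 13, 14, 18, 19, 23).
p = 10/23 = 0.434782… ≈ 0.435 (to 3 d.p.).

0.435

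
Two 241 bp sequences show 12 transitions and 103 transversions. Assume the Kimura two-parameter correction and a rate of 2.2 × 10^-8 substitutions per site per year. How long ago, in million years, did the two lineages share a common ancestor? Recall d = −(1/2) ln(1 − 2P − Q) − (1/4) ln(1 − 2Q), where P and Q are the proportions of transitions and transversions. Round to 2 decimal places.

19.47

P = 12/241 ≈ 0.049793 and Q = 103/241 ≈ 0.427386.
Under the Kimura two-parameter model, d = −½ ln(1 − 2P − Q) − ¼ ln(1 − 2Q).
1 − 2P − Q = 0.473028, giving −½ ln(0.473028) = 0.374300.
1 − 2Q = 0.145228, giving −¼ ln(0.145228) = 0.482363.
d = 0.374300 + 0.482363 = 0.856663.
Under a molecular clock d = 2μt, so t = d/(2μ) = 0.856663 / (2 × 2.2 × 10^-8) = 19.47 million years.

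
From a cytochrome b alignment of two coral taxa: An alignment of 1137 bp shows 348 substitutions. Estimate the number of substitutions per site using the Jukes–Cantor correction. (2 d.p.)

0.39

p = 348/1137 ≈ 0.306069.
d = −(3/4) ln(1 − 4p/3) = −0.75 ln(1 − 0.408092) = −0.75 ln(0.591908)
  = −0.75 × (-0.524404) = 0.393303 substitutions/site.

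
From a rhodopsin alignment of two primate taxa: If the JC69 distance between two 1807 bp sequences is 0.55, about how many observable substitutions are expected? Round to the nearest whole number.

704

Invert JC69: p = (3/4)(1 − e^(−4d/3)) = 0.75 × (1 − e^(-0.733333)) = 0.75 × (1 − 0.480305) = 0.389771.
Expected differing sites = pL ≈ 0.389771 × 1807 = 704.316197 ≈ 704.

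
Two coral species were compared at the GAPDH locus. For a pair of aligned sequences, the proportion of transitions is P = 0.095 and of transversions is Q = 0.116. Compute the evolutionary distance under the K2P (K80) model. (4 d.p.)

Under the Kimura two-parameter model, d = −½ ln(1 − 2P − Q) − ¼ ln(1 − 2Q).
1 − 2P − Q = 0.694, giving −½ ln(0.694) = 0.182642.
1 − 2Q = 0.768, giving −¼ ln(0.768) = 0.065991.
d = 0.182642 + 0.065991 = 0.248633.

0.2486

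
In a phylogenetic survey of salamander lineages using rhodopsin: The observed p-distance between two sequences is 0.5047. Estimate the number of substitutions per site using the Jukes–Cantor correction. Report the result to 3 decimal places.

d = −(3/4) ln(1 − 4p/3) = −0.75 ln(1 − 0.672933) = −0.75 ln(0.327067)
  = −0.75 × (-1.117590) = 0.838193 substitutions/site.

0.838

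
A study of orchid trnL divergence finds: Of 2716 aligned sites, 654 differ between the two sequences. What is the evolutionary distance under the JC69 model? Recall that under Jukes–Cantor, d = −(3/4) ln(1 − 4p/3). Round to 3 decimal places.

p = 654/2716 ≈ 0.240795.
d = −(3/4) ln(1 − 4p/3) = −0.75 ln(1 − 0.32106) = −0.75 ln(0.67894)
  = −0.75 × (-0.387223) = 0.290417 substitutions/site.

0.290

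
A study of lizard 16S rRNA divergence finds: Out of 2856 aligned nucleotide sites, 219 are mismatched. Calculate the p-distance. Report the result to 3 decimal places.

0.077

p = 219/2856 = 0.076680… ≈ 0.077 (to 3 d.p.).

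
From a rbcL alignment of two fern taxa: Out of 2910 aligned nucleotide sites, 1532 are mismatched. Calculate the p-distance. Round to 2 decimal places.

p = 1532/2910 = 0.526460… ≈ 0.53 (to 2 d.p.).

0.53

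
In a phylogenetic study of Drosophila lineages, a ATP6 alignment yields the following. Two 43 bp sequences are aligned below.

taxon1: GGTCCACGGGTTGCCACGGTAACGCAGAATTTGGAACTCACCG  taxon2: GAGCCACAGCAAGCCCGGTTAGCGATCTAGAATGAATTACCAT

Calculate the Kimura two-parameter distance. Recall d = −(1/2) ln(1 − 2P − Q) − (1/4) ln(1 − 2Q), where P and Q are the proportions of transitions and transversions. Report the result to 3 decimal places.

1.032

Of 43 sites, 4 differences are transitions and 19 are transversions, so P = 4/43 ≈ 0.093023 and Q = 19/43 ≈ 0.44186.
Under the Kimura two-parameter model, d = −½ ln(1 − 2P − Q) − ¼ ln(1 − 2Q).
1 − 2P − Q = 0.372094, giving −½ ln(0.372094) = 0.494304.
1 − 2Q = 0.11628, giving −¼ ln(0.11628) = 0.537939.
d = 0.494304 + 0.537939 = 1.032243.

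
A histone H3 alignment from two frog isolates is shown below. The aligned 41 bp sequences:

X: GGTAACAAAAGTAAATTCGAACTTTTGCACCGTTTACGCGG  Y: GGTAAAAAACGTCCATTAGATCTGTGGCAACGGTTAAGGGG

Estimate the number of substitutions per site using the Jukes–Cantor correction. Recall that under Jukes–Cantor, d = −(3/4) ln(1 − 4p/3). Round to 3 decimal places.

0.371

The sequences differ at 12 of 41 sites, so p = 12/41 ≈ 0.292683.
d = −(3/4) ln(1 − 4p/3) = −0.75 ln(1 − 0.390244) = −0.75 ln(0.609756)
  = −0.75 × (-0.494696) = 0.371022 substitutions/site.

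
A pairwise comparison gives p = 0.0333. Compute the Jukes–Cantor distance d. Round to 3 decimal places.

d = −(3/4) ln(1 − 4p/3) = −0.75 ln(1 − 0.0444) = −0.75 ln(0.9556)
  = −0.75 × (-0.045416) = 0.034062 substitutions/site.

0.034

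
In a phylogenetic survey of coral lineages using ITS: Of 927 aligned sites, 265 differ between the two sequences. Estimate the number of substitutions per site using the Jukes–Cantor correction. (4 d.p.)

0.3599

p = 265/927 ≈ 0.285868.
d = −(3/4) ln(1 − 4p/3) = −0.75 ln(1 − 0.381157) = −0.75 ln(0.618843)
  = −0.75 × (-0.479904) = 0.359928 substitutions/site.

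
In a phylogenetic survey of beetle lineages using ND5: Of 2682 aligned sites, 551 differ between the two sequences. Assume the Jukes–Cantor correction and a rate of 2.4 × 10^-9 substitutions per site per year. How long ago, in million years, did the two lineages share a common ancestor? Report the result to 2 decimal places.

p = 551/2682 ≈ 0.205444.
d = −(3/4) ln(1 − 4p/3) = −0.75 ln(1 − 0.273925) = −0.75 ln(0.726075)
  = −0.75 × (-0.320102) = 0.240077 substitutions/site.
Under a molecular clock d = 2μt, so t = d/(2μ) = 0.240077 / (2 × 2.4 × 10^-9) = 50.02 million years.

50.02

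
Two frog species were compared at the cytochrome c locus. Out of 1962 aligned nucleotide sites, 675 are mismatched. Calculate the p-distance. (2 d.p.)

0.34

p = 675/1962 = 0.344036… ≈ 0.34 (to 2 d.p.).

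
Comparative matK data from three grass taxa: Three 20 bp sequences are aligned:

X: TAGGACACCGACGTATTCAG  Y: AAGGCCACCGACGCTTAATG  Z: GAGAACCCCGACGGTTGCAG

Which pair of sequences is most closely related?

X–Y: 7/20 differ, p = 0.350, d = 0.471.
X–Z: 6/20 differ, p = 0.300, d = 0.383.
Y–Z: 8/20 differ, p = 0.400, d = 0.572.
The smallest distance is between X and Z.

X and Z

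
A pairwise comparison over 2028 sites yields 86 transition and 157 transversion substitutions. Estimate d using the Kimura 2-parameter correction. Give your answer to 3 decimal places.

0.131

P = 86/2028 ≈ 0.042406 and Q = 157/2028 ≈ 0.077416.
Under the Kimura two-parameter model, d = −½ ln(1 − 2P − Q) − ¼ ln(1 − 2Q).
1 − 2P − Q = 0.837772, giving −½ ln(0.837772) = 0.088505.
1 − 2Q = 0.845168, giving −¼ ln(0.845168) = 0.042055.
d = 0.088505 + 0.042055 = 0.130560.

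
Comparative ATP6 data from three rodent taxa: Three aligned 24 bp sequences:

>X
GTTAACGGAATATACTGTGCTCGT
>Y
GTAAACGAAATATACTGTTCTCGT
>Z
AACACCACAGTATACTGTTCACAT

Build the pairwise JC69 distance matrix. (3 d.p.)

d(X,Y) = 0.137, d(X,Z) = 0.608, d(Y,Z) = 0.520

X–Y: 3/24 sites differ → p = 0.125, d = −0.75 ln(1 − 0.166667) = 0.136741 ≈ 0.137.
X–Z: 10/24 sites differ → p ≈ 0.416667, d = −0.75 ln(1 − 0.555556) = 0.608198 ≈ 0.608.
Y–Z: 9/24 sites differ → p = 0.375, d = −0.75 ln(1 − 0.5) = 0.519860 ≈ 0.520.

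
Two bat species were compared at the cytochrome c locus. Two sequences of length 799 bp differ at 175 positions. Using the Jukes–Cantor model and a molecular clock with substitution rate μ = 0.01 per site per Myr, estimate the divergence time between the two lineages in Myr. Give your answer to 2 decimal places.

12.95

p = 175/799 ≈ 0.219024.
d = −(3/4) ln(1 − 4p/3) = −0.75 ln(1 − 0.292032) = −0.75 ln(0.707968)
  = −0.75 × (-0.345356) = 0.259017 substitutions/site.
Under a molecular clock d = 2μt, so t = d/(2μ) = 0.259017 / (2 × 0.01) = 12.95 Myr.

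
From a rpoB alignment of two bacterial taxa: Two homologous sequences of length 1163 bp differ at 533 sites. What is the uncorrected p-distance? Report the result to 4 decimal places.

0.4583

p = 533/1163 = 0.458297… ≈ 0.4583 (to 4 d.p.).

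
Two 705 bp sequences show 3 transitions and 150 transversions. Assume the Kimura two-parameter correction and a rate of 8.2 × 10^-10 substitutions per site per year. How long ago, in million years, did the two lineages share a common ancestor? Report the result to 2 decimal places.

P = 3/705 ≈ 0.004255 and Q = 150/705 ≈ 0.212766.
Under the Kimura two-parameter model, d = −½ ln(1 − 2P − Q) − ¼ ln(1 − 2Q).
1 − 2P − Q = 0.778724, giving −½ ln(0.778724) = 0.125049.
1 − 2Q = 0.574468, giving −¼ ln(0.574468) = 0.138578.
d = 0.125049 + 0.138578 = 0.263627.
Under a molecular clock d = 2μt, so t = d/(2μ) = 0.263627 / (2 × 8.2 × 10^-10) = 160.75 million years.

160.75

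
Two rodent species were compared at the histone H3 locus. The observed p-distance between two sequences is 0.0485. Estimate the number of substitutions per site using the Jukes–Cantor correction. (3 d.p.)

d = −(3/4) ln(1 − 4p/3) = −0.75 ln(1 − 0.064667) = −0.75 ln(0.935333)
  = −0.75 × (-0.066853) = 0.050140 substitutions/site.

0.050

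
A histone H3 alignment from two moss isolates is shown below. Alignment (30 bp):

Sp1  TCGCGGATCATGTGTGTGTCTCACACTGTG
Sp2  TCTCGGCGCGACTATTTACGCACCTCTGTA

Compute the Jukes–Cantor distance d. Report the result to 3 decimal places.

0.931

The sequences differ at 16 of 30 sites, so p = 16/30 ≈ 0.533333.
d = −(3/4) ln(1 − 4p/3) = −0.75 ln(1 − 0.711111) = −0.75 ln(0.288889)
  = −0.75 × (-1.241713) = 0.931285 substitutions/site.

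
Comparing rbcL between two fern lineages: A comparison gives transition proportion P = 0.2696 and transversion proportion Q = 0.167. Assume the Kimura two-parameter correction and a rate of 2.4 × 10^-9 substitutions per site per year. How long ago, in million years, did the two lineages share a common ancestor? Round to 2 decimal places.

Under the Kimura two-parameter model, d = −½ ln(1 − 2P − Q) − ¼ ln(1 − 2Q).
1 − 2P − Q = 0.2938, giving −½ ln(0.2938) = 0.612428.
1 − 2Q = 0.666, giving −¼ ln(0.666) = 0.101616.
d = 0.612428 + 0.101616 = 0.714044.
Under a molecular clock d = 2μt, so t = d/(2μ) = 0.714044 / (2 × 2.4 × 10^-9) = 148.76 million years.

148.76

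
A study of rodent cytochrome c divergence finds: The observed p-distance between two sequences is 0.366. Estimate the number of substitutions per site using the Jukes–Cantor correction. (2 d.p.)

d = −(3/4) ln(1 − 4p/3) = −0.75 ln(1 − 0.488) = −0.75 ln(0.512)
  = −0.75 × (-0.669431) = 0.502073 substitutions/site.

0.50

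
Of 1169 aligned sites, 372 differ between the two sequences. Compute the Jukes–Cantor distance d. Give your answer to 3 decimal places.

0.414

p = 372/1169 ≈ 0.318221.
d = −(3/4) ln(1 − 4p/3) = −0.75 ln(1 − 0.424295) = −0.75 ln(0.575705)
  = −0.75 × (-0.552160) = 0.414120 substitutions/site.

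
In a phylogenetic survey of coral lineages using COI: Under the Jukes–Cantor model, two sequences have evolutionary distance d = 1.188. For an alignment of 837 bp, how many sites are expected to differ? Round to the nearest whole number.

Invert JC69: p = (3/4)(1 − e^(−4d/3)) = 0.75 × (1 − e^(-1.584)) = 0.75 × (1 − 0.205153) = 0.596135.
Expected differing sites = pL ≈ 0.596135 × 837 = 498.964995 ≈ 499.

499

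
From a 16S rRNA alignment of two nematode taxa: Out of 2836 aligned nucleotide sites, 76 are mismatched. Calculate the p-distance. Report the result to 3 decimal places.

0.027

p = 76/2836 = 0.026798… ≈ 0.027 (to 3 d.p.).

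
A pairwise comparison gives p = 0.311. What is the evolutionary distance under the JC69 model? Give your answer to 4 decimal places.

0.4017

d = −(3/4) ln(1 − 4p/3) = −0.75 ln(1 − 0.414667) = −0.75 ln(0.585333)
  = −0.75 × (-0.535574) = 0.401681 substitutions/site.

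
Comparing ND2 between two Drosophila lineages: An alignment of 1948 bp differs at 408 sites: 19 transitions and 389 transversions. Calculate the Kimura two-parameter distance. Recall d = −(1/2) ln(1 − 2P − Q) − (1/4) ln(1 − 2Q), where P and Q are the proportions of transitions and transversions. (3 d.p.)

P = 19/1948 ≈ 0.009754 and Q = 389/1948 ≈ 0.199692.
Under the Kimura two-parameter model, d = −½ ln(1 − 2P − Q) − ¼ ln(1 − 2Q).
1 − 2P − Q = 0.7808, giving −½ ln(0.7808) = 0.123718.
1 − 2Q = 0.600616, giving −¼ ln(0.600616) = 0.127450.
d = 0.123718 + 0.127450 = 0.251168.

0.251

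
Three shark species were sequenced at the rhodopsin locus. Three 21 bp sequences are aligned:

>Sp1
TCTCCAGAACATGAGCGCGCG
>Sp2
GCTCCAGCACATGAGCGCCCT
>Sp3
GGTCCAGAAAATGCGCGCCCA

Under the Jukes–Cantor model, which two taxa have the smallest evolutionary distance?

Sp1 and Sp2

Sp1–Sp2: 4/21 differ, p = 0.190, d = 0.220.
Sp1–Sp3: 6/21 differ, p = 0.286, d = 0.360.
Sp2–Sp3: 5/21 differ, p = 0.238, d = 0.286.
The smallest distance is between Sp1 and Sp2.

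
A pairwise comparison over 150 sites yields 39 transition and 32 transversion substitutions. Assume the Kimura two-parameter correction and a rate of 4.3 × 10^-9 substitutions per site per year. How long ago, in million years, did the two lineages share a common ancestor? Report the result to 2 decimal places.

93.02

P = 39/150 = 0.26 and Q = 32/150 ≈ 0.213333.
Under the Kimura two-parameter model, d = −½ ln(1 − 2P − Q) − ¼ ln(1 − 2Q).
1 − 2P − Q = 0.266667, giving −½ ln(0.266667) = 0.660877.
1 − 2Q = 0.573334, giving −¼ ln(0.573334) = 0.139072.
d = 0.660877 + 0.139072 = 0.799949.
Under a molecular clock d = 2μt, so t = d/(2μ) = 0.799949 / (2 × 4.3 × 10^-9) = 93.02 million years.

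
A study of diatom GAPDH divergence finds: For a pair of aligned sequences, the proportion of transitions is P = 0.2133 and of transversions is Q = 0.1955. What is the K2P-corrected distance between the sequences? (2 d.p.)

Under the Kimura two-parameter model, d = −½ ln(1 − 2P − Q) − ¼ ln(1 − 2Q).
1 − 2P − Q = 0.3779, giving −½ ln(0.3779) = 0.486563.
1 − 2Q = 0.609, giving −¼ ln(0.609) = 0.123984.
d = 0.486563 + 0.123984 = 0.610547.

0.61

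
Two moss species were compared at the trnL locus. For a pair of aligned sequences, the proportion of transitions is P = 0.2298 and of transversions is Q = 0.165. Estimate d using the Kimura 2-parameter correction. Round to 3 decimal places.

0.590

Under the Kimura two-parameter model, d = −½ ln(1 − 2P − Q) − ¼ ln(1 − 2Q).
1 − 2P − Q = 0.3754, giving −½ ln(0.3754) = 0.489882.
1 − 2Q = 0.67, giving −¼ ln(0.67) = 0.100119.
d = 0.489882 + 0.100119 = 0.590001.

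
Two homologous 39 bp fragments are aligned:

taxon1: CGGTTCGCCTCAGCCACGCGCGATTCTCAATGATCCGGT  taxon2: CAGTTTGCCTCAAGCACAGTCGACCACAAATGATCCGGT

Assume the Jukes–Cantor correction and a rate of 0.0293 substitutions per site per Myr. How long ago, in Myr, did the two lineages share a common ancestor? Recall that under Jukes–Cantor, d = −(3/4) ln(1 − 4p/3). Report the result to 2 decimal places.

The sequences differ at 12 of 39 sites, so p = 12/39 ≈ 0.307692.
d = −(3/4) ln(1 − 4p/3) = −0.75 ln(1 − 0.410256) = −0.75 ln(0.589744)
  = −0.75 × (-0.528067) = 0.396050 substitutions/site.
Under a molecular clock d = 2μt, so t = d/(2μ) = 0.396050 / (2 × 0.0293) = 6.76 Myr.

6.76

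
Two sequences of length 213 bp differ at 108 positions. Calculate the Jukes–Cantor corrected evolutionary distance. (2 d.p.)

0.85

p = 108/213 ≈ 0.507042.
d = −(3/4) ln(1 − 4p/3) = −0.75 ln(1 − 0.676056) = −0.75 ln(0.323944)
  = −0.75 × (-1.127185) = 0.845389 substitutions/site.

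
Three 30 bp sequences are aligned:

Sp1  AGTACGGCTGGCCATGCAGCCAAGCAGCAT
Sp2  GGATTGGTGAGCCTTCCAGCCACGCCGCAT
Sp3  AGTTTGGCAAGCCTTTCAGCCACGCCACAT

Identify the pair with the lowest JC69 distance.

Sp1–Sp2: 11/30 differ, p = 0.367, d = 0.503.
Sp1–Sp3: 9/30 differ, p = 0.300, d = 0.383.
Sp2–Sp3: 6/30 differ, p = 0.200, d = 0.233.
The smallest distance is between Sp2 and Sp3.

Sp2 and Sp3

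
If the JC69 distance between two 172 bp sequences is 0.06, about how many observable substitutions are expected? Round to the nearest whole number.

Invert JC69: p = (3/4)(1 − e^(−4d/3)) = 0.75 × (1 − e^(-0.08)) = 0.75 × (1 − 0.923116) = 0.057663.
Expected differing sites = pL ≈ 0.057663 × 172 = 9.918036 ≈ 10.

10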